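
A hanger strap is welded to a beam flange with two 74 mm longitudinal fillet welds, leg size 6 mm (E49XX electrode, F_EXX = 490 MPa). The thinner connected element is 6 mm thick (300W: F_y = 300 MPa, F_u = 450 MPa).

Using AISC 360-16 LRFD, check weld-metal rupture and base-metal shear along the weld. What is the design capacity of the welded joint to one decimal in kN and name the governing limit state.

Weld metal: throat = 0.707×6 = 4.242 mm, L = 2×74 = 148 mm. φR_n = 0.75 × 0.6 × 490 × 4.242 × 148 = 138.4 kN.
Base metal shear (6 mm plate): yield φR_n = 1.0×0.6×300×6×148 = 159.8 kN; rupture φR_n = 0.75×0.6×450×6×148 = 179.8 kN; take 159.8 kN (yield).
Governing: min(138.4, 159.8) = 138.4 kN → weld metal.

138.4 kN (weld metal governs)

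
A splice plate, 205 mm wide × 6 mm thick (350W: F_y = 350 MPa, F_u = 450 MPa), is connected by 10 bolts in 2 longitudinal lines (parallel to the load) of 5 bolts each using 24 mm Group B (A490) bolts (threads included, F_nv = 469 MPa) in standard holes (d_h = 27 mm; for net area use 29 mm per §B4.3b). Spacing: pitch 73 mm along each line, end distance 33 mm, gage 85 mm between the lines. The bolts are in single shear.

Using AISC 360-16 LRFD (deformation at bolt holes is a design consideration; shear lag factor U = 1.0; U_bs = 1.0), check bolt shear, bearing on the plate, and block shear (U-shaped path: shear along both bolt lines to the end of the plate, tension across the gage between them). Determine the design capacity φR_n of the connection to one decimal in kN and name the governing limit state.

586.0 kN (block shear governs)

Bolt shear: A_b = π(24)²/4 = 452.39 mm². φR_n = 0.75 × 469 × 452.39 × 10 × 1 = 1591.3 kN.
Bearing (6 mm plate, F_u = 450 MPa): end bolts L_c = 33 − 27/2 = 19.5, R_n = min(1.2×19.5×6×450, 2.4×24×6×450) = 63.18 kN/bolt; interior L_c = 73 − 27 = 46, R_n = 149.04 kN/bolt. φR_n = 0.75 × (2×63.18 + 8×149.04) = 989.0 kN.
Block shear: shear path 2×[33+4×73] = 2×325 mm, A_gv = 3900, A_nv = 2×(325 − 4.5×29)×6 = 2334 mm²; tension across gage: (85 − 1×29)×6 = 336 mm². R_n = min(0.6×450×2334, 0.6×350×3900) + 1.0×450×336 = min(630.18, 819) + 151.2 = 781.38 kN. φR_n = 0.75 × 781.38 = 586.0 kN.
Governing: min(1591.3, 989.0, 586.0) = 586.0 kN → block shear.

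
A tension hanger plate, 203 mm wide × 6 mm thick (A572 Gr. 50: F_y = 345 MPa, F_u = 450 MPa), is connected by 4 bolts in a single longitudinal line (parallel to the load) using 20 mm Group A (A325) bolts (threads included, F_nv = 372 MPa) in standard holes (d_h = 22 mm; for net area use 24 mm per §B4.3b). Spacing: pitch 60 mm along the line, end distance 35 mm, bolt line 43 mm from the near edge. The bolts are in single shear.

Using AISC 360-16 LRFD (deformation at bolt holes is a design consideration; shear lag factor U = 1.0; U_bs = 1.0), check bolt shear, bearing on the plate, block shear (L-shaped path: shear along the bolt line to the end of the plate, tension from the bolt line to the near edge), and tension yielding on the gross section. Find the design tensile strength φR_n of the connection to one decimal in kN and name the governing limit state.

221.9 kN (block shear governs)

Bolt shear: A_b = π(20)²/4 = 314.16 mm². φR_n = 0.75 × 372 × 314.16 × 4 × 1 = 350.6 kN.
Bearing (6 mm plate, F_u = 450 MPa): end bolts L_c = 35 − 22/2 = 24, R_n = min(1.2×24×6×450, 2.4×20×6×450) = 77.76 kN/bolt; interior L_c = 60 − 22 = 38, R_n = 123.12 kN/bolt. φR_n = 0.75 × (1×77.76 + 3×123.12) = 335.3 kN.
Block shear: shear path 1×[35+3×60] = 1×215 mm, A_gv = 1290, A_nv = 1×(215 − 3.5×24)×6 = 786 mm²; tension to near edge: (43 − 0.5×24)×6 = 186 mm². R_n = min(0.6×450×786, 0.6×345×1290) + 1.0×450×186 = min(212.22, 267.03) + 83.7 = 295.92 kN. φR_n = 0.75 × 295.92 = 221.9 kN.
Tension yield (gross): A_g = 203×6 = 1218 mm². φR_n = 0.90 × 345 × 1218 = 378.2 kN.
Governing: min(350.6, 335.3, 221.9, 378.2) = 221.9 kN → block shear.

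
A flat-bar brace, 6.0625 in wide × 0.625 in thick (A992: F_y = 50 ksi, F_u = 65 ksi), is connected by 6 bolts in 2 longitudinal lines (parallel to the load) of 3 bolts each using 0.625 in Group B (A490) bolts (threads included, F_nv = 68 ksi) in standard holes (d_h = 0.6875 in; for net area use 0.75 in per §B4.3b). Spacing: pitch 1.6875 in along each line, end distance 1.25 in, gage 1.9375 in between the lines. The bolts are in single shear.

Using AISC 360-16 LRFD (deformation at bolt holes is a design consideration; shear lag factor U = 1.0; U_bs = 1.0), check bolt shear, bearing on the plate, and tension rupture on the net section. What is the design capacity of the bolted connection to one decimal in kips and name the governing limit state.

93.9 kips (bolt shear governs)

Bolt shear: A_b = π(0.625)²/4 = 0.3068 in². φR_n = 0.75 × 68 × 0.3068 × 6 × 1 = 93.9 kips.
Bearing (0.625 in plate, F_u = 65 ksi): end bolts L_c = 1.25 − 0.6875/2 = 0.90625, R_n = min(1.2×0.90625×0.625×65, 2.4×0.625×0.625×65) = 44.18 kips/bolt; interior L_c = 1.6875 − 0.6875 = 1, R_n = 48.75 kips/bolt. φR_n = 0.75 × (2×44.18 + 4×48.75) = 212.5 kips.
Tension rupture (net): A_n = (6.0625 − 2×0.75)×0.625 = 2.8516 in² (U = 1.0, A_e = A_n). φR_n = 0.75 × 65 × 2.8516 = 139.0 kips.
Governing: min(93.9, 212.5, 139.0) = 93.9 kips → bolt shear.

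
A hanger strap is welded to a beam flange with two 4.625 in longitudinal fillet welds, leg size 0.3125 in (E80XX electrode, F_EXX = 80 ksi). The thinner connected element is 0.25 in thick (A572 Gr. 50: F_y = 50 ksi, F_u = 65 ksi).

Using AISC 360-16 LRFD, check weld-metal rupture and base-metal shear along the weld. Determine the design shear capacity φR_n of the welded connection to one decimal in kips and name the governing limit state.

Weld metal: throat = 0.707×0.3125 = 0.22094 in, L = 2×4.625 = 9.25 in. φR_n = 0.75 × 0.6 × 80 × 0.22094 × 9.25 = 73.6 kips.
Base metal shear (0.25 in plate): yield φR_n = 1.0×0.6×50×0.25×9.25 = 69.4 kips; rupture φR_n = 0.75×0.6×65×0.25×9.25 = 67.6 kips; take 67.6 kips (rupture).
Governing: min(73.6, 67.6) = 67.6 kips → base-metal shear.

67.6 kips (base-metal shear governs)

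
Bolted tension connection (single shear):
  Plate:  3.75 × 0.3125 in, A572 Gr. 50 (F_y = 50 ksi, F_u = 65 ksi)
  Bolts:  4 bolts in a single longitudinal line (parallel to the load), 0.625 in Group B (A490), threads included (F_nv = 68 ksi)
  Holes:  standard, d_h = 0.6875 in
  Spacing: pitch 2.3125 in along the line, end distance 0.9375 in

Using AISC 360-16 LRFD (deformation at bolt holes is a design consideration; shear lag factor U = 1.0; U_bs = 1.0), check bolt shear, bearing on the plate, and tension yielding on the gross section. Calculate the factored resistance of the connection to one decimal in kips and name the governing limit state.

52.7 kips (gross-section yield governs)

Bolt shear: A_b = π(0.625)²/4 = 0.3068 in². φR_n = 0.75 × 68 × 0.3068 × 4 × 1 = 62.6 kips.
Bearing (0.3125 in plate, F_u = 65 ksi): end bolts L_c = 0.9375 − 0.6875/2 = 0.59375, R_n = min(1.2×0.59375×0.3125×65, 2.4×0.625×0.3125×65) = 14.473 kips/bolt; interior L_c = 2.3125 − 0.6875 = 1.625, R_n = 30.469 kips/bolt. φR_n = 0.75 × (1×14.473 + 3×30.469) = 79.4 kips.
Tension yield (gross): A_g = 3.75×0.3125 = 1.1719 in². φR_n = 0.90 × 50 × 1.1719 = 52.7 kips.
Governing: min(62.6, 79.4, 52.7) = 52.7 kips → gross-section yield.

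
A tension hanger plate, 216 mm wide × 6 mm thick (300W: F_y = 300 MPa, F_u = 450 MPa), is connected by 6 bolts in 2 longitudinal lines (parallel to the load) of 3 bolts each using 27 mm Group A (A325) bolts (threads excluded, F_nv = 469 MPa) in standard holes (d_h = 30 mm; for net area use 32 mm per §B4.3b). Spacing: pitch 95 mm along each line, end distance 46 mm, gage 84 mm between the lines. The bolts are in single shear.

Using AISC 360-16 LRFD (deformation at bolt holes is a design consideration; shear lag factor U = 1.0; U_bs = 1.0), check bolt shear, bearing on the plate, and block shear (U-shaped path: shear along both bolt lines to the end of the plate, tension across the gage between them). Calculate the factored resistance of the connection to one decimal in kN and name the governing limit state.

Bolt shear: A_b = π(27)²/4 = 572.56 mm². φR_n = 0.75 × 469 × 572.56 × 6 × 1 = 1208.4 kN.
Bearing (6 mm plate, F_u = 450 MPa): end bolts L_c = 46 − 30/2 = 31, R_n = min(1.2×31×6×450, 2.4×27×6×450) = 100.44 kN/bolt; interior L_c = 95 − 30 = 65, R_n = 174.96 kN/bolt. φR_n = 0.75 × (2×100.44 + 4×174.96) = 675.5 kN.
Block shear: shear path 2×[46+2×95] = 2×236 mm, A_gv = 2832, A_nv = 2×(236 − 2.5×32)×6 = 1872 mm²; tension across gage: (84 − 1×32)×6 = 312 mm². R_n = min(0.6×450×1872, 0.6×300×2832) + 1.0×450×312 = min(505.44, 509.76) + 140.4 = 645.84 kN. φR_n = 0.75 × 645.84 = 484.4 kN.
Governing: min(1208.4, 675.5, 484.4) = 484.4 kN → block shear.

484.4 kN (block shear governs)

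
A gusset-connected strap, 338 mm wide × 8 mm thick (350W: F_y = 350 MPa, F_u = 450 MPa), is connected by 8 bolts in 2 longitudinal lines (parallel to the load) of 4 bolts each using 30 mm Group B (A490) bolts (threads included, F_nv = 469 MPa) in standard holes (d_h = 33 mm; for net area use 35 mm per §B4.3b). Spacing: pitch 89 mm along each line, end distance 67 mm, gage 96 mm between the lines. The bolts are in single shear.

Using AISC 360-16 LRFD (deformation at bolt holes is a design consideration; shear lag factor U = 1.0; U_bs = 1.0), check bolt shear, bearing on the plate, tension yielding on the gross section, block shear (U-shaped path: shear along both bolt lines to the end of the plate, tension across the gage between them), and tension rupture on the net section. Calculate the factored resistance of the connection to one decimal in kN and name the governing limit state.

723.6 kN (net-section rupture governs)

Bolt shear: A_b = π(30)²/4 = 706.86 mm². φR_n = 0.75 × 469 × 706.86 × 8 × 1 = 1989.1 kN.
Bearing (8 mm plate, F_u = 450 MPa): end bolts L_c = 67 − 33/2 = 50.5, R_n = min(1.2×50.5×8×450, 2.4×30×8×450) = 218.16 kN/bolt; interior L_c = 89 − 33 = 56, R_n = 241.92 kN/bolt. φR_n = 0.75 × (2×218.16 + 6×241.92) = 1415.9 kN.
Tension yield (gross): A_g = 338×8 = 2704 mm². φR_n = 0.90 × 350 × 2704 = 851.8 kN.
Block shear: shear path 2×[67+3×89] = 2×334 mm, A_gv = 5344, A_nv = 2×(334 − 3.5×35)×8 = 3384 mm²; tension across gage: (96 − 1×35)×8 = 488 mm². R_n = min(0.6×450×3384, 0.6×350×5344) + 1.0×450×488 = min(913.68, 1122.2) + 219.6 = 1133.3 kN. φR_n = 0.75 × 1133.3 = 850.0 kN.
Tension rupture (net): A_n = (338 − 2×35)×8 = 2144 mm² (U = 1.0, A_e = A_n). φR_n = 0.75 × 450 × 2144 = 723.6 kN.
Governing: min(1989.1, 1415.9, 851.8, 850.0, 723.6) = 723.6 kN → net-section rupture.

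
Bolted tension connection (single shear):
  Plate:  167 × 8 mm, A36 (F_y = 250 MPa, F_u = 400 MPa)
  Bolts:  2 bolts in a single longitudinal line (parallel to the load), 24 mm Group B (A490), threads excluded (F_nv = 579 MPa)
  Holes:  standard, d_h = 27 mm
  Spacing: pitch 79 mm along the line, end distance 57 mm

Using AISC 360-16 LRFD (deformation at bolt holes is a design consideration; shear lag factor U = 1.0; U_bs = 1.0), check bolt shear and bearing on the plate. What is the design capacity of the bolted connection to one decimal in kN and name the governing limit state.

263.5 kN (bearing governs)

Bolt shear: A_b = π(24)²/4 = 452.39 mm². φR_n = 0.75 × 579 × 452.39 × 2 × 1 = 392.9 kN.
Bearing (8 mm plate, F_u = 400 MPa): end bolts L_c = 57 − 27/2 = 43.5, R_n = min(1.2×43.5×8×400, 2.4×24×8×400) = 167.04 kN/bolt; interior L_c = 79 − 27 = 52, R_n = 184.32 kN/bolt. φR_n = 0.75 × (1×167.04 + 1×184.32) = 263.5 kN.
Governing: min(392.9, 263.5) = 263.5 kN → bearing.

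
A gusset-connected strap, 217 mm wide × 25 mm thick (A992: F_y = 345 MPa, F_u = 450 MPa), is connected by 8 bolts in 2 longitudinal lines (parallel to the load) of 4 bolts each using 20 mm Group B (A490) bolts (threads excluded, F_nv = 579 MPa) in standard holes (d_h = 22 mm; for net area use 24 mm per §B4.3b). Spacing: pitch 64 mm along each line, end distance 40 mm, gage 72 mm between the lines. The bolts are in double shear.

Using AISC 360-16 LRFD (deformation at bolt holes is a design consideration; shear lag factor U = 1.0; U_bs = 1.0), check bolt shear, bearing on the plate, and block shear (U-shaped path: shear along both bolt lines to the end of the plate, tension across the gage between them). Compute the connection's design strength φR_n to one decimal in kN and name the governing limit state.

Bolt shear: A_b = π(20)²/4 = 314.16 mm². φR_n = 0.75 × 579 × 314.16 × 8 × 2 = 2182.8 kN.
Bearing (25 mm plate, F_u = 450 MPa): end bolts L_c = 40 − 22/2 = 29, R_n = min(1.2×29×25×450, 2.4×20×25×450) = 391.5 kN/bolt; interior L_c = 64 − 22 = 42, R_n = 540 kN/bolt. φR_n = 0.75 × (2×391.5 + 6×540) = 3017.3 kN.
Block shear: shear path 2×[40+3×64] = 2×232 mm, A_gv = 11600, A_nv = 2×(232 − 3.5×24)×25 = 7400 mm²; tension across gage: (72 − 1×24)×25 = 1200 mm². R_n = min(0.6×450×7400, 0.6×345×11600) + 1.0×450×1200 = min(1998, 2401.2) + 540 = 2538 kN. φR_n = 0.75 × 2538 = 1903.5 kN.
Governing: min(2182.8, 3017.3, 1903.5) = 1903.5 kN → block shear.

1903.5 kN (block shear governs)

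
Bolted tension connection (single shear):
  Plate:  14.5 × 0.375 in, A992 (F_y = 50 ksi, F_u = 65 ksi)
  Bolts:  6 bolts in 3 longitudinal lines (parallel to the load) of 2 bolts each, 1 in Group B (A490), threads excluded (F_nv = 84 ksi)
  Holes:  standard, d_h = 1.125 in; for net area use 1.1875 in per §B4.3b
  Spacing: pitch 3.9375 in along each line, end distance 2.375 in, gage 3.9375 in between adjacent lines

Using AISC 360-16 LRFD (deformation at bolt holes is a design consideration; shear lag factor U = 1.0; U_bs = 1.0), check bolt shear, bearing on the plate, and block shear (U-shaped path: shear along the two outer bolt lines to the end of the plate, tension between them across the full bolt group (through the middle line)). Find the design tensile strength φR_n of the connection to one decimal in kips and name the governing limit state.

Bolt shear: A_b = π(1)²/4 = 0.7854 in². φR_n = 0.75 × 84 × 0.7854 × 6 × 1 = 296.9 kips.
Bearing (0.375 in plate, F_u = 65 ksi): end bolts L_c = 2.375 − 1.125/2 = 1.8125, R_n = min(1.2×1.8125×0.375×65, 2.4×1×0.375×65) = 53.016 kips/bolt; interior L_c = 3.9375 − 1.125 = 2.8125, R_n = 58.5 kips/bolt. φR_n = 0.75 × (3×53.016 + 3×58.5) = 250.9 kips.
Block shear: shear path 2×[2.375+1×3.9375] = 2×6.3125 in, A_gv = 4.7344, A_nv = 2×(6.3125 − 1.5×1.1875)×0.375 = 3.3984 in²; tension across gage: (7.875 − 2×1.1875)×0.375 = 2.0625 in². R_n = min(0.6×65×3.3984, 0.6×50×4.7344) + 1.0×65×2.0625 = min(132.54, 142.03) + 134.06 = 266.6 kips. φR_n = 0.75 × 266.6 = 200.0 kips.
Governing: min(296.9, 250.9, 200.0) = 200.0 kips → block shear.

200.0 kips (block shear governs)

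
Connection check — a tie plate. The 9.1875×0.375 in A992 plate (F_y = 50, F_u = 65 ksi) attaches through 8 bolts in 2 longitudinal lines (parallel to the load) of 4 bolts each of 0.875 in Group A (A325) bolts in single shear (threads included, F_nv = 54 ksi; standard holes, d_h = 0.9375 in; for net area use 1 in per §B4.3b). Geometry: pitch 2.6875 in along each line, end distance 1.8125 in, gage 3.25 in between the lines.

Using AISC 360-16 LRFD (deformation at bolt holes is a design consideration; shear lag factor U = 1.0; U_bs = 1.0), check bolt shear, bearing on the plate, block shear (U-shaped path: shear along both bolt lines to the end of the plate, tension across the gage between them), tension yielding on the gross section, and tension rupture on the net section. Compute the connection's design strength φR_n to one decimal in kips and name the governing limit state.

131.4 kips (net-section rupture governs)

Bolt shear: A_b = π(0.875)²/4 = 0.60132 in². φR_n = 0.75 × 54 × 0.60132 × 8 × 1 = 194.8 kips.
Bearing (0.375 in plate, F_u = 65 ksi): end bolts L_c = 1.8125 − 0.9375/2 = 1.34375, R_n = min(1.2×1.34375×0.375×65, 2.4×0.875×0.375×65) = 39.305 kips/bolt; interior L_c = 2.6875 − 0.9375 = 1.75, R_n = 51.188 kips/bolt. φR_n = 0.75 × (2×39.305 + 6×51.188) = 289.3 kips.
Block shear: shear path 2×[1.8125+3×2.6875] = 2×9.875 in, A_gv = 7.4063, A_nv = 2×(9.875 − 3.5×1)×0.375 = 4.7813 in²; tension across gage: (3.25 − 1×1)×0.375 = 0.84375 in². R_n = min(0.6×65×4.7813, 0.6×50×7.4063) + 1.0×65×0.84375 = min(186.47, 222.19) + 54.844 = 241.31 kips. φR_n = 0.75 × 241.31 = 181.0 kips.
Tension yield (gross): A_g = 9.1875×0.375 = 3.4453 in². φR_n = 0.90 × 50 × 3.4453 = 155.0 kips.
Tension rupture (net): A_n = (9.1875 − 2×1)×0.375 = 2.6953 in² (U = 1.0, A_e = A_n). φR_n = 0.75 × 65 × 2.6953 = 131.4 kips.
Governing: min(194.8, 289.3, 181.0, 155.0, 131.4) = 131.4 kips → net-section rupture.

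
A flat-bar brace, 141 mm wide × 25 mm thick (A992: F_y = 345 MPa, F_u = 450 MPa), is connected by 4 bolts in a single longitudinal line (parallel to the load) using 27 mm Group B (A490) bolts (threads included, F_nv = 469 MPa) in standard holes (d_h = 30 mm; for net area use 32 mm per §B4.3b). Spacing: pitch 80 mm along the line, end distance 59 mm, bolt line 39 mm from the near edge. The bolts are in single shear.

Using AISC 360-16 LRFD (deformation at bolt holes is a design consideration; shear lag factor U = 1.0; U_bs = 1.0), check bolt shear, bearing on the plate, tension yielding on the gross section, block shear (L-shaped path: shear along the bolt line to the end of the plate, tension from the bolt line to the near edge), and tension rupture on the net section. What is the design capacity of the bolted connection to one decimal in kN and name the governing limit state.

805.6 kN (bolt shear governs)

Bolt shear: A_b = π(27)²/4 = 572.56 mm². φR_n = 0.75 × 469 × 572.56 × 4 × 1 = 805.6 kN.
Bearing (25 mm plate, F_u = 450 MPa): end bolts L_c = 59 − 30/2 = 44, R_n = min(1.2×44×25×450, 2.4×27×25×450) = 594 kN/bolt; interior L_c = 80 − 30 = 50, R_n = 675 kN/bolt. φR_n = 0.75 × (1×594 + 3×675) = 1964.3 kN.
Tension yield (gross): A_g = 141×25 = 3525 mm². φR_n = 0.90 × 345 × 3525 = 1094.5 kN.
Block shear: shear path 1×[59+3×80] = 1×299 mm, A_gv = 7475, A_nv = 1×(299 − 3.5×32)×25 = 4675 mm²; tension to near edge: (39 − 0.5×32)×25 = 575 mm². R_n = min(0.6×450×4675, 0.6×345×7475) + 1.0×450×575 = min(1262.3, 1547.3) + 258.75 = 1521.1 kN. φR_n = 0.75 × 1521.1 = 1140.8 kN.
Tension rupture (net): A_n = (141 − 1×32)×25 = 2725 mm² (U = 1.0, A_e = A_n). φR_n = 0.75 × 450 × 2725 = 919.7 kN.
Governing: min(805.6, 1964.3, 1094.5, 1140.8, 919.7) = 805.6 kN → bolt shear.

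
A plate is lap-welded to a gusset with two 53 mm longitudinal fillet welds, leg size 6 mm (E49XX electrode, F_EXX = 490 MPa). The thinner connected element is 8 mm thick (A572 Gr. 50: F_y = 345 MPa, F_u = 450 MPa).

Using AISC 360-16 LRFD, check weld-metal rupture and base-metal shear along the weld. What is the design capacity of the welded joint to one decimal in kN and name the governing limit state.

99.1 kN (weld metal governs)

Weld metal: throat = 0.707×6 = 4.242 mm, L = 2×53 = 106 mm. φR_n = 0.75 × 0.6 × 490 × 4.242 × 106 = 99.1 kN.
Base metal shear (8 mm plate): yield φR_n = 1.0×0.6×345×8×106 = 175.5 kN; rupture φR_n = 0.75×0.6×450×8×106 = 171.7 kN; take 171.7 kN (rupture).
Governing: min(99.1, 171.7) = 99.1 kN → weld metal.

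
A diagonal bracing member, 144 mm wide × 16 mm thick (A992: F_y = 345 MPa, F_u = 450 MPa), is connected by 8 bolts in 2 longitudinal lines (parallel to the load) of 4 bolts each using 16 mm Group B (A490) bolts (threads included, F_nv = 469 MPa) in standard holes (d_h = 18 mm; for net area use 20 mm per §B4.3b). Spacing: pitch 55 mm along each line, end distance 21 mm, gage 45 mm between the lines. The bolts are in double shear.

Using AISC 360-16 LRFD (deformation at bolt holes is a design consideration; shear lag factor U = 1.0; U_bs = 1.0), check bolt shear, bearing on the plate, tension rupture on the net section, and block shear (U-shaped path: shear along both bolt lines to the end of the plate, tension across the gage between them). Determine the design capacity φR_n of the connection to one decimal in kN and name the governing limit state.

Bolt shear: A_b = π(16)²/4 = 201.06 mm². φR_n = 0.75 × 469 × 201.06 × 8 × 2 = 1131.6 kN.
Bearing (16 mm plate, F_u = 450 MPa): end bolts L_c = 21 − 18/2 = 12, R_n = min(1.2×12×16×450, 2.4×16×16×450) = 103.68 kN/bolt; interior L_c = 55 − 18 = 37, R_n = 276.48 kN/bolt. φR_n = 0.75 × (2×103.68 + 6×276.48) = 1399.7 kN.
Tension rupture (net): A_n = (144 − 2×20)×16 = 1664 mm² (U = 1.0, A_e = A_n). φR_n = 0.75 × 450 × 1664 = 561.6 kN.
Block shear: shear path 2×[21+3×55] = 2×186 mm, A_gv = 5952, A_nv = 2×(186 − 3.5×20)×16 = 3712 mm²; tension across gage: (45 − 1×20)×16 = 400 mm². R_n = min(0.6×450×3712, 0.6×345×5952) + 1.0×450×400 = min(1002.2, 1232.1) + 180 = 1182.2 kN. φR_n = 0.75 × 1182.2 = 886.7 kN.
Governing: min(1131.6, 1399.7, 561.6, 886.7) = 561.6 kN → net-section rupture.

561.6 kN (net-section rupture governs)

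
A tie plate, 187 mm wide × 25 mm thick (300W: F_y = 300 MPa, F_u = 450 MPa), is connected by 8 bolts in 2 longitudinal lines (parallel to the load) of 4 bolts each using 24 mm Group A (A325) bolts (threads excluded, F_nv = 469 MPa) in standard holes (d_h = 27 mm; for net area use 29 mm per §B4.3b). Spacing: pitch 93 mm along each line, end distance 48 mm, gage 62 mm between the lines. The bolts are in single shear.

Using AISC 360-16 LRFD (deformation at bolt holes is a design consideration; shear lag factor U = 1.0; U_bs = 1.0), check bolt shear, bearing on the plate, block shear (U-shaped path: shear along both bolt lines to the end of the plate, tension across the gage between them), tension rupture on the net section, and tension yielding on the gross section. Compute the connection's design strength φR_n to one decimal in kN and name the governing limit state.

Bolt shear: A_b = π(24)²/4 = 452.39 mm². φR_n = 0.75 × 469 × 452.39 × 8 × 1 = 1273.0 kN.
Bearing (25 mm plate, F_u = 450 MPa): end bolts L_c = 48 − 27/2 = 34.5, R_n = min(1.2×34.5×25×450, 2.4×24×25×450) = 465.75 kN/bolt; interior L_c = 93 − 27 = 66, R_n = 648 kN/bolt. φR_n = 0.75 × (2×465.75 + 6×648) = 3614.6 kN.
Block shear: shear path 2×[48+3×93] = 2×327 mm, A_gv = 16350, A_nv = 2×(327 − 3.5×29)×25 = 11275 mm²; tension across gage: (62 − 1×29)×25 = 825 mm². R_n = min(0.6×450×11275, 0.6×300×16350) + 1.0×450×825 = min(3044.3, 2943) + 371.25 = 3314.3 kN. φR_n = 0.75 × 3314.3 = 2485.7 kN.
Tension rupture (net): A_n = (187 − 2×29)×25 = 3225 mm² (U = 1.0, A_e = A_n). φR_n = 0.75 × 450 × 3225 = 1088.4 kN.
Tension yield (gross): A_g = 187×25 = 4675 mm². φR_n = 0.90 × 300 × 4675 = 1262.3 kN.
Governing: min(1273.0, 3614.6, 2485.7, 1088.4, 1262.3) = 1088.4 kN → net-section rupture.

1088.4 kN (net-section rupture governs)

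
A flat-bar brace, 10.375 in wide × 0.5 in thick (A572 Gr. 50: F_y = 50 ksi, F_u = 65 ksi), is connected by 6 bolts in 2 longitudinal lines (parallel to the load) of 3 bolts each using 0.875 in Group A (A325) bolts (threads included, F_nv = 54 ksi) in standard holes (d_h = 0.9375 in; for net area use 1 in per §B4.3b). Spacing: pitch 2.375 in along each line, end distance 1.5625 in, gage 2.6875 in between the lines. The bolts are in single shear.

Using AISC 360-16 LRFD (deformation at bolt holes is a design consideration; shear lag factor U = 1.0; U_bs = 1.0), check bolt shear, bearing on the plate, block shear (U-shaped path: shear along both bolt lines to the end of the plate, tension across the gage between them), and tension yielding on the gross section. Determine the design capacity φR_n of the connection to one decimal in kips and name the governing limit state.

Bolt shear: A_b = π(0.875)²/4 = 0.60132 in². φR_n = 0.75 × 54 × 0.60132 × 6 × 1 = 146.1 kips.
Bearing (0.5 in plate, F_u = 65 ksi): end bolts L_c = 1.5625 − 0.9375/2 = 1.09375, R_n = min(1.2×1.09375×0.5×65, 2.4×0.875×0.5×65) = 42.656 kips/bolt; interior L_c = 2.375 − 0.9375 = 1.4375, R_n = 56.063 kips/bolt. φR_n = 0.75 × (2×42.656 + 4×56.063) = 232.2 kips.
Block shear: shear path 2×[1.5625+2×2.375] = 2×6.3125 in, A_gv = 6.3125, A_nv = 2×(6.3125 − 2.5×1)×0.5 = 3.8125 in²; tension across gage: (2.6875 − 1×1)×0.5 = 0.84375 in². R_n = min(0.6×65×3.8125, 0.6×50×6.3125) + 1.0×65×0.84375 = min(148.69, 189.38) + 54.844 = 203.53 kips. φR_n = 0.75 × 203.53 = 152.6 kips.
Tension yield (gross): A_g = 10.375×0.5 = 5.1875 in². φR_n = 0.90 × 50 × 5.1875 = 233.4 kips.
Governing: min(146.1, 232.2, 152.6, 233.4) = 146.1 kips → bolt shear.

146.1 kips (bolt shear governs)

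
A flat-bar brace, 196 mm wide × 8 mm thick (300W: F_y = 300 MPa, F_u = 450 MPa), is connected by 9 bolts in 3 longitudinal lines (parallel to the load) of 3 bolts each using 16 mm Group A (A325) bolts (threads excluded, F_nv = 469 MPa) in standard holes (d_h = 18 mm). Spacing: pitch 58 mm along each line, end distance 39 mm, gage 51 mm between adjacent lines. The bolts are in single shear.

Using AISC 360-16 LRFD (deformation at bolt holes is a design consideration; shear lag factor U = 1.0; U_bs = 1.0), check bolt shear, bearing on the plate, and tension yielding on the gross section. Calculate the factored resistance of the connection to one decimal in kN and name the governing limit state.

Bolt shear: A_b = π(16)²/4 = 201.06 mm². φR_n = 0.75 × 469 × 201.06 × 9 × 1 = 636.5 kN.
Bearing (8 mm plate, F_u = 450 MPa): end bolts L_c = 39 − 18/2 = 30, R_n = min(1.2×30×8×450, 2.4×16×8×450) = 129.6 kN/bolt; interior L_c = 58 − 18 = 40, R_n = 138.24 kN/bolt. φR_n = 0.75 × (3×129.6 + 6×138.24) = 913.7 kN.
Tension yield (gross): A_g = 196×8 = 1568 mm². φR_n = 0.90 × 300 × 1568 = 423.4 kN.
Governing: min(636.5, 913.7, 423.4) = 423.4 kN → gross-section yield.

423.4 kN (gross-section yield governs)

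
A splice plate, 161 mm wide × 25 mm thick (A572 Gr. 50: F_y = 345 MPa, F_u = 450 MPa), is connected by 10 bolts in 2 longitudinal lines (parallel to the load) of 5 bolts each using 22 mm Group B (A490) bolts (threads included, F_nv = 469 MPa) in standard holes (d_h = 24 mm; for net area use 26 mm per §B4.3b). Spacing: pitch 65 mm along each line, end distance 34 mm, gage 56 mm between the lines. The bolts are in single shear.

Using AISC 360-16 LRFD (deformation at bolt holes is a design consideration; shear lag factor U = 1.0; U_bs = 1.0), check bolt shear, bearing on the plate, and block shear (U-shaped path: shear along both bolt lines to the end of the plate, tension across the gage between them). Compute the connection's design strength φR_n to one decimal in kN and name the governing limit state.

1337.1 kN (bolt shear governs)

Bolt shear: A_b = π(22)²/4 = 380.13 mm². φR_n = 0.75 × 469 × 380.13 × 10 × 1 = 1337.1 kN.
Bearing (25 mm plate, F_u = 450 MPa): end bolts L_c = 34 − 24/2 = 22, R_n = min(1.2×22×25×450, 2.4×22×25×450) = 297 kN/bolt; interior L_c = 65 − 24 = 41, R_n = 553.5 kN/bolt. φR_n = 0.75 × (2×297 + 8×553.5) = 3766.5 kN.
Block shear: shear path 2×[34+4×65] = 2×294 mm, A_gv = 14700, A_nv = 2×(294 − 4.5×26)×25 = 8850 mm²; tension across gage: (56 − 1×26)×25 = 750 mm². R_n = min(0.6×450×8850, 0.6×345×14700) + 1.0×450×750 = min(2389.5, 3042.9) + 337.5 = 2727 kN. φR_n = 0.75 × 2727 = 2045.3 kN.
Governing: min(1337.1, 3766.5, 2045.3) = 1337.1 kN → bolt shear.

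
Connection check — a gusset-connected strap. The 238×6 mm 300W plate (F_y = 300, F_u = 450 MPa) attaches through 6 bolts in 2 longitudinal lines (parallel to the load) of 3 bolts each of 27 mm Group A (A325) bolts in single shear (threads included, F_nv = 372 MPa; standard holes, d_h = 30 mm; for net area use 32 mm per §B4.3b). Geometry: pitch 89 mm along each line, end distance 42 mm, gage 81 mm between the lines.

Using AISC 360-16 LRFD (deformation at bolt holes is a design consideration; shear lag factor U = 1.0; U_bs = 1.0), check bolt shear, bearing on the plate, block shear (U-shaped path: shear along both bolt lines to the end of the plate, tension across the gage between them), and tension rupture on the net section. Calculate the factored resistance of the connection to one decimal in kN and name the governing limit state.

352.4 kN (net-section rupture governs)

Bolt shear: A_b = π(27)²/4 = 572.56 mm². φR_n = 0.75 × 372 × 572.56 × 6 × 1 = 958.5 kN.
Bearing (6 mm plate, F_u = 450 MPa): end bolts L_c = 42 − 30/2 = 27, R_n = min(1.2×27×6×450, 2.4×27×6×450) = 87.48 kN/bolt; interior L_c = 89 − 30 = 59, R_n = 174.96 kN/bolt. φR_n = 0.75 × (2×87.48 + 4×174.96) = 656.1 kN.
Block shear: shear path 2×[42+2×89] = 2×220 mm, A_gv = 2640, A_nv = 2×(220 − 2.5×32)×6 = 1680 mm²; tension across gage: (81 − 1×32)×6 = 294 mm². R_n = min(0.6×450×1680, 0.6×300×2640) + 1.0×450×294 = min(453.6, 475.2) + 132.3 = 585.9 kN. φR_n = 0.75 × 585.9 = 439.4 kN.
Tension rupture (net): A_n = (238 − 2×32)×6 = 1044 mm² (U = 1.0, A_e = A_n). φR_n = 0.75 × 450 × 1044 = 352.4 kN.
Governing: min(958.5, 656.1, 439.4, 352.4) = 352.4 kN → net-section rupture.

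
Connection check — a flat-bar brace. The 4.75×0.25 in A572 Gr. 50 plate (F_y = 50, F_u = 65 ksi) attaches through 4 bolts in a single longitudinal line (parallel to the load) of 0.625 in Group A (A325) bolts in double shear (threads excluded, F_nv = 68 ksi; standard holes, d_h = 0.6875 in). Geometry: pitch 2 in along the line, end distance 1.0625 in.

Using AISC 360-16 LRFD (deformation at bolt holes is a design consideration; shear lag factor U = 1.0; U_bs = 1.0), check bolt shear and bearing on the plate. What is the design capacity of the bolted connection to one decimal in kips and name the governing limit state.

65.4 kips (bearing governs)

Bolt shear: A_b = π(0.625)²/4 = 0.3068 in². φR_n = 0.75 × 68 × 0.3068 × 4 × 2 = 125.2 kips.
Bearing (0.25 in plate, F_u = 65 ksi): end bolts L_c = 1.0625 − 0.6875/2 = 0.71875, R_n = min(1.2×0.71875×0.25×65, 2.4×0.625×0.25×65) = 14.016 kips/bolt; interior L_c = 2 − 0.6875 = 1.3125, R_n = 24.375 kips/bolt. φR_n = 0.75 × (1×14.016 + 3×24.375) = 65.4 kips.
Governing: min(125.2, 65.4) = 65.4 kips → bearing.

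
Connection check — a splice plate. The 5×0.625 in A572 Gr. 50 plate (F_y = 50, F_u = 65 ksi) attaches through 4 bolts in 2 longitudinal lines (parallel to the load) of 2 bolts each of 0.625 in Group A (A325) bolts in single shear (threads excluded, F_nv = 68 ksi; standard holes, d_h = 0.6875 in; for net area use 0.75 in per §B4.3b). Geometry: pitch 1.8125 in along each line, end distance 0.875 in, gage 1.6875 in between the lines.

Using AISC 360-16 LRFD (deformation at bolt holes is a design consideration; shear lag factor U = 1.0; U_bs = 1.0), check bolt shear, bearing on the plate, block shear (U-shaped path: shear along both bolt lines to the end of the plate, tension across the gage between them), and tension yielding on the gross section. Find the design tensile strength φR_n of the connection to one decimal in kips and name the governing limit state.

62.6 kips (bolt shear governs)

Bolt shear: A_b = π(0.625)²/4 = 0.3068 in². φR_n = 0.75 × 68 × 0.3068 × 4 × 1 = 62.6 kips.
Bearing (0.625 in plate, F_u = 65 ksi): end bolts L_c = 0.875 − 0.6875/2 = 0.53125, R_n = min(1.2×0.53125×0.625×65, 2.4×0.625×0.625×65) = 25.898 kips/bolt; interior L_c = 1.8125 − 0.6875 = 1.125, R_n = 54.844 kips/bolt. φR_n = 0.75 × (2×25.898 + 2×54.844) = 121.1 kips.
Block shear: shear path 2×[0.875+1×1.8125] = 2×2.6875 in, A_gv = 3.3594, A_nv = 2×(2.6875 − 1.5×0.75)×0.625 = 1.9531 in²; tension across gage: (1.6875 − 1×0.75)×0.625 = 0.58594 in². R_n = min(0.6×65×1.9531, 0.6×50×3.3594) + 1.0×65×0.58594 = min(76.171, 100.78) + 38.086 = 114.26 kips. φR_n = 0.75 × 114.26 = 85.7 kips.
Tension yield (gross): A_g = 5×0.625 = 3.125 in². φR_n = 0.90 × 50 × 3.125 = 140.6 kips.
Governing: min(62.6, 121.1, 85.7, 140.6) = 62.6 kips → bolt shear.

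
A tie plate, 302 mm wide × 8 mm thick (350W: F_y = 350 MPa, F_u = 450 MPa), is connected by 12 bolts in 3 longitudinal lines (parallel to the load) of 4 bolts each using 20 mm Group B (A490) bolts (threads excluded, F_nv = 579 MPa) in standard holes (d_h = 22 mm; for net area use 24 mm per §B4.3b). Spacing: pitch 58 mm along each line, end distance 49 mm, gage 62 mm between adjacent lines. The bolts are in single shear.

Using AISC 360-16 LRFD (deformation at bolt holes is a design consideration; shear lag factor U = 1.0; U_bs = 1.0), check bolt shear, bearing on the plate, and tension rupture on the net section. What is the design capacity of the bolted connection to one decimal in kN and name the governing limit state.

621.0 kN (net-section rupture governs)

Bolt shear: A_b = π(20)²/4 = 314.16 mm². φR_n = 0.75 × 579 × 314.16 × 12 × 1 = 1637.1 kN.
Bearing (8 mm plate, F_u = 450 MPa): end bolts L_c = 49 − 22/2 = 38, R_n = min(1.2×38×8×450, 2.4×20×8×450) = 164.16 kN/bolt; interior L_c = 58 − 22 = 36, R_n = 155.52 kN/bolt. φR_n = 0.75 × (3×164.16 + 9×155.52) = 1419.1 kN.
Tension rupture (net): A_n = (302 − 3×24)×8 = 1840 mm² (U = 1.0, A_e = A_n). φR_n = 0.75 × 450 × 1840 = 621.0 kN.
Governing: min(1637.1, 1419.1, 621.0) = 621.0 kN → net-section rupture.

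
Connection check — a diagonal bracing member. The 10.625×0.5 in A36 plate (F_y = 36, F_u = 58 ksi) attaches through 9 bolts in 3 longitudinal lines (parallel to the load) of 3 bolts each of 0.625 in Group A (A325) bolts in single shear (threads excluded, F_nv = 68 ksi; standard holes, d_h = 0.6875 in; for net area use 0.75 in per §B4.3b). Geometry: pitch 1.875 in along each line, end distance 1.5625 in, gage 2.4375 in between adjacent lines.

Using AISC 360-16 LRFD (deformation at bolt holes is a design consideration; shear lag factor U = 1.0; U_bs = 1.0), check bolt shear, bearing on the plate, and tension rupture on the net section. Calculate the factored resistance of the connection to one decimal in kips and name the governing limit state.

Bolt shear: A_b = π(0.625)²/4 = 0.3068 in². φR_n = 0.75 × 68 × 0.3068 × 9 × 1 = 140.8 kips.
Bearing (0.5 in plate, F_u = 58 ksi): end bolts L_c = 1.5625 − 0.6875/2 = 1.21875, R_n = min(1.2×1.21875×0.5×58, 2.4×0.625×0.5×58) = 42.413 kips/bolt; interior L_c = 1.875 − 0.6875 = 1.1875, R_n = 41.325 kips/bolt. φR_n = 0.75 × (3×42.413 + 6×41.325) = 281.4 kips.
Tension rupture (net): A_n = (10.625 − 3×0.75)×0.5 = 4.1875 in² (U = 1.0, A_e = A_n). φR_n = 0.75 × 58 × 4.1875 = 182.2 kips.
Governing: min(140.8, 281.4, 182.2) = 140.8 kips → bolt shear.

140.8 kips (bolt shear governs)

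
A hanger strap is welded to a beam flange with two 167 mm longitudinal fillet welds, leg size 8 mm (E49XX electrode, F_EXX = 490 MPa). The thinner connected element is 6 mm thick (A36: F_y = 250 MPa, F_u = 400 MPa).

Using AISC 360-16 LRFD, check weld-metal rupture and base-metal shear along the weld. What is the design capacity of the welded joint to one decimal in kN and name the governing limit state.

300.6 kN (base-metal shear governs)

Weld metal: throat = 0.707×8 = 5.656 mm, L = 2×167 = 334 mm. φR_n = 0.75 × 0.6 × 490 × 5.656 × 334 = 416.5 kN.
Base metal shear (6 mm plate): yield φR_n = 1.0×0.6×250×6×334 = 300.6 kN; rupture φR_n = 0.75×0.6×400×6×334 = 360.7 kN; take 300.6 kN (yield).
Governing: min(416.5, 300.6) = 300.6 kN → base-metal shear.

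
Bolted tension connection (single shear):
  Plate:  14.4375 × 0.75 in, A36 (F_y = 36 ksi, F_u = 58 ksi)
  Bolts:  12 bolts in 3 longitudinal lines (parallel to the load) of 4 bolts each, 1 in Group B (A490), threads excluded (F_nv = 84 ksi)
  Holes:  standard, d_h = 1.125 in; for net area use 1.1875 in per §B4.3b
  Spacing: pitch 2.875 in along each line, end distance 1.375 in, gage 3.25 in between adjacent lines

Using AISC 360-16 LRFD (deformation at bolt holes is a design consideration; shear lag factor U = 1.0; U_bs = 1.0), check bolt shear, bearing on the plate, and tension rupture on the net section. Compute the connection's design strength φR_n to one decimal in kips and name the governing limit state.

Bolt shear: A_b = π(1)²/4 = 0.7854 in². φR_n = 0.75 × 84 × 0.7854 × 12 × 1 = 593.8 kips.
Bearing (0.75 in plate, F_u = 58 ksi): end bolts L_c = 1.375 − 1.125/2 = 0.8125, R_n = min(1.2×0.8125×0.75×58, 2.4×1×0.75×58) = 42.413 kips/bolt; interior L_c = 2.875 − 1.125 = 1.75, R_n = 91.35 kips/bolt. φR_n = 0.75 × (3×42.413 + 9×91.35) = 712.0 kips.
Tension rupture (net): A_n = (14.4375 − 3×1.1875)×0.75 = 8.1563 in² (U = 1.0, A_e = A_n). φR_n = 0.75 × 58 × 8.1563 = 354.8 kips.
Governing: min(593.8, 712.0, 354.8) = 354.8 kips → net-section rupture.

354.8 kips (net-section rupture governs)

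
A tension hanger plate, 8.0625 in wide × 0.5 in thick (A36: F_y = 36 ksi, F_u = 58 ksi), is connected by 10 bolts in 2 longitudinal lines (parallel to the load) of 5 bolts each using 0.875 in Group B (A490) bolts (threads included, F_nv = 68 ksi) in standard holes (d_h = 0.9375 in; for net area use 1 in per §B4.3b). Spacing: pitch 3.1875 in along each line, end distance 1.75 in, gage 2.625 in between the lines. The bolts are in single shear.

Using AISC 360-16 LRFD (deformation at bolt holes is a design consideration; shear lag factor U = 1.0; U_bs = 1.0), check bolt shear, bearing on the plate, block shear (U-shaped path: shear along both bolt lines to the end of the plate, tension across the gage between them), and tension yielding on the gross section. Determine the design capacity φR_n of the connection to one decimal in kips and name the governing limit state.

Bolt shear: A_b = π(0.875)²/4 = 0.60132 in². φR_n = 0.75 × 68 × 0.60132 × 10 × 1 = 306.7 kips.
Bearing (0.5 in plate, F_u = 58 ksi): end bolts L_c = 1.75 − 0.9375/2 = 1.28125, R_n = min(1.2×1.28125×0.5×58, 2.4×0.875×0.5×58) = 44.588 kips/bolt; interior L_c = 3.1875 − 0.9375 = 2.25, R_n = 60.9 kips/bolt. φR_n = 0.75 × (2×44.588 + 8×60.9) = 432.3 kips.
Block shear: shear path 2×[1.75+4×3.1875] = 2×14.5 in, A_gv = 14.5, A_nv = 2×(14.5 − 4.5×1)×0.5 = 10 in²; tension across gage: (2.625 − 1×1)×0.5 = 0.8125 in². R_n = min(0.6×58×10, 0.6×36×14.5) + 1.0×58×0.8125 = min(348, 313.2) + 47.125 = 360.33 kips. φR_n = 0.75 × 360.33 = 270.2 kips.
Tension yield (gross): A_g = 8.0625×0.5 = 4.0313 in². φR_n = 0.90 × 36 × 4.0313 = 130.6 kips.
Governing: min(306.7, 432.3, 270.2, 130.6) = 130.6 kips → gross-section yield.

130.6 kips (gross-section yield governs)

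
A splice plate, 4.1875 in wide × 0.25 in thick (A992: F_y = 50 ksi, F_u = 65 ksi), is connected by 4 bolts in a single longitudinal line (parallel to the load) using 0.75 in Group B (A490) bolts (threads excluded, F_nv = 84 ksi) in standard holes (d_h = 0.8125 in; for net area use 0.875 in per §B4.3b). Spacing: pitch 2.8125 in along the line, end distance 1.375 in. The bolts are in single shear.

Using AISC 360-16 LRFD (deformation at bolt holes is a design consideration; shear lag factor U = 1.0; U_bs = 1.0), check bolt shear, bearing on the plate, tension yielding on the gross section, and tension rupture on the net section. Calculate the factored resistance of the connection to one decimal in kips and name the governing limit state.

40.4 kips (net-section rupture governs)

Bolt shear: A_b = π(0.75)²/4 = 0.44179 in². φR_n = 0.75 × 84 × 0.44179 × 4 × 1 = 111.3 kips.
Bearing (0.25 in plate, F_u = 65 ksi): end bolts L_c = 1.375 − 0.8125/2 = 0.96875, R_n = min(1.2×0.96875×0.25×65, 2.4×0.75×0.25×65) = 18.891 kips/bolt; interior L_c = 2.8125 − 0.8125 = 2, R_n = 29.25 kips/bolt. φR_n = 0.75 × (1×18.891 + 3×29.25) = 80.0 kips.
Tension yield (gross): A_g = 4.1875×0.25 = 1.0469 in². φR_n = 0.90 × 50 × 1.0469 = 47.1 kips.
Tension rupture (net): A_n = (4.1875 − 1×0.875)×0.25 = 0.82813 in² (U = 1.0, A_e = A_n). φR_n = 0.75 × 65 × 0.82813 = 40.4 kips.
Governing: min(111.3, 80.0, 47.1, 40.4) = 40.4 kips → net-section rupture.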